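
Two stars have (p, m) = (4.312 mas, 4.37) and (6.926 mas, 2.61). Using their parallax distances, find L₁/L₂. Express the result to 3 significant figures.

L₁/L₂ = 0.510

d₁ = 1/p₁ = 1/0.004312″ = 231.91 pc; d₂ = 1/p₂ = 1/0.006926″ = 144.38 pc.
M₁ = m₁ − 5 log₁₀ d₁ + 5 = 4.37 − 11.8266 + 5 = -2.4566.
M₂ = 2.61 − 10.7975 + 5 = -3.1875.
L₁/L₂ = 10^(0.4(M₂ − M₁)) = 10^(0.4 × (-0.7309)) = 10^(-0.29236) = 0.51008.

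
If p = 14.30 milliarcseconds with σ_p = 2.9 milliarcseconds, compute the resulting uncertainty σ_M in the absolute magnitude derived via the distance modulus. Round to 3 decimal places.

σ_M = 0.440 mag

M = m − 5 log₁₀ d + 5 = m + 5 log₁₀ p + 5, so ∂M/∂p = 5/(p ln 10).
σ_M = (5/ln 10) · (σ_p/p) = 2.1715 × 2.9/14.30 = 2.1715 × 0.2028 = 0.44038.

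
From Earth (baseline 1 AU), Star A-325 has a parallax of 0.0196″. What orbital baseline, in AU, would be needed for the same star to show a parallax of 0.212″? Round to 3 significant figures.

Parallax scales linearly with baseline: p ∝ B, so B = p_target / p_Earth × 1 AU.
B = 0.212 / 0.0196 = 10.816 AU.

10.8 AU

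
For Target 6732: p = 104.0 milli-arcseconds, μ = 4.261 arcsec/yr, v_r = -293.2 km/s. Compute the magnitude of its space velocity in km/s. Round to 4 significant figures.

351.7 km/s

d = 1/p = 1/0.1040″ = 9.6154 pc.
v_t = 4.740 μ d = 4.740 × 4.261 × 9.6154 = 194.2 km/s.
v = √(v_r² + v_t²) = √((-293.2)² + 194.2²) = √123680 = 351.68 km/s.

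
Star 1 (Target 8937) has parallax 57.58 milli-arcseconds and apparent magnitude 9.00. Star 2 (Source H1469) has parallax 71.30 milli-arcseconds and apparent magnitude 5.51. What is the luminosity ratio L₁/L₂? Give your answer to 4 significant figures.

L₁/L₂ = 0.06161

d₁ = 1/p₁ = 1/0.05758″ = 17.367 pc; d₂ = 1/p₂ = 1/0.07130″ = 14.025 pc.
M₁ = m₁ − 5 log₁₀ d₁ + 5 = 9.00 − 6.1986 + 5 = 7.8014.
M₂ = 5.51 − 5.7345 + 5 = 4.7755.
L₁/L₂ = 10^(0.4(M₂ − M₁)) = 10^(0.4 × (-3.0259)) = 10^(-1.21036) = 0.061608.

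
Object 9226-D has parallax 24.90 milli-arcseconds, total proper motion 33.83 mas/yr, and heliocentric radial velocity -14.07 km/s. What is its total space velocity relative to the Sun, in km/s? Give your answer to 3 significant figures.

15.5 km/s

d = 1/p = 1/0.02490″ = 40.161 pc.
μ = 33.83 mas/yr = 0.03383 ″/yr.
v_t = 4.740 μ d = 4.740 × 0.03383 × 40.161 = 6.44 km/s.
v = √(v_r² + v_t²) = √((-14.07)² + 6.44²) = √239.439 = 15.474 km/s.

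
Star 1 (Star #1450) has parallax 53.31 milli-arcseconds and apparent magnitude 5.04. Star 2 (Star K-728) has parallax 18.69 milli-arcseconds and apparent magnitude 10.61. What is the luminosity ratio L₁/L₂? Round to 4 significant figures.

L₁/L₂ = 20.78

d₁ = 1/p₁ = 1/0.05331″ = 18.758 pc; d₂ = 1/p₂ = 1/0.01869″ = 53.505 pc.
M₁ = m₁ − 5 log₁₀ d₁ + 5 = 5.04 − 6.3659 + 5 = 3.6741.
M₂ = 10.61 − 8.6420 + 5 = 6.9680.
L₁/L₂ = 10^(0.4(M₂ − M₁)) = 10^(0.4 × 3.2939) = 10^1.31756 = 20.776.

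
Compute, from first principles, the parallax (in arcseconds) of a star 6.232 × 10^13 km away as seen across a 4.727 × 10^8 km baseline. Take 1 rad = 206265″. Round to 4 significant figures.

1.565 arcsec

θ ≈ B/d = (4.727 × 10^8) / (6.232 × 10^13) = 7.5850 × 10^-6 rad.
In arcseconds: 7.5850 × 10^-6 × 206265 = 1.5645″.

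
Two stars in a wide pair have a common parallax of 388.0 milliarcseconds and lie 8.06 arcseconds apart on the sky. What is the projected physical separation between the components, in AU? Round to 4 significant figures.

20.77 AU

d = 1/p = 1/0.3880″ = 2.5773 pc.
At distance d (pc), an angle of θ arcsec spans θ·d AU: s = 8.06 × 2.5773 = 20.773 AU.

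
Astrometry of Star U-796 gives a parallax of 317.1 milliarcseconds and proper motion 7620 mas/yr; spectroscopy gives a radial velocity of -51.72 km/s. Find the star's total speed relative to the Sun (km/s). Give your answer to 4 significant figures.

125.1 km/s

d = 1/p = 1/0.3171″ = 3.1536 pc.
μ = 7620 mas/yr = 7.620 ″/yr.
v_t = 4.740 μ d = 4.740 × 7.620 × 3.1536 = 113.9 km/s.
v = √(v_r² + v_t²) = √((-51.72)² + 113.9²) = √15648.2 = 125.09 km/s.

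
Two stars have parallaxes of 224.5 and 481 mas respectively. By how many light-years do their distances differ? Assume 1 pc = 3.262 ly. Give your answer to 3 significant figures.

d_A = 1/0.2245″ = 4.4543 pc; d_B = 1/0.4810″ = 2.079 pc.
|d_B − d_A| = |2.079 − 4.4543| = 2.3753 pc = 2.3753 × 3.262 ly = 7.7482 ly.

7.75 ly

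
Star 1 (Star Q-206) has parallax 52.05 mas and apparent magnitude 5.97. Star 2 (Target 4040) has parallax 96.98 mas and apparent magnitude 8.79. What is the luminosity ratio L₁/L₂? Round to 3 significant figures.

L₁/L₂ = 46.6

d₁ = 1/p₁ = 1/0.05205″ = 19.212 pc; d₂ = 1/p₂ = 1/0.09698″ = 10.311 pc.
M₁ = m₁ − 5 log₁₀ d₁ + 5 = 5.97 − 6.4179 + 5 = 4.5521.
M₂ = 8.79 − 5.0665 + 5 = 8.7235.
L₁/L₂ = 10^(0.4(M₂ − M₁)) = 10^(0.4 × 4.1714) = 10^1.66856 = 46.619.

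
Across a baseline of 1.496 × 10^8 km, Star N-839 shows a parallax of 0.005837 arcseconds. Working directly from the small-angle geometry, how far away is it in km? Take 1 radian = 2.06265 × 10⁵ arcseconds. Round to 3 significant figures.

5.29 × 10^15 km

θ = 0.005837″ = 0.005837/206265 = 2.8299 × 10^-8 rad.
d = B/θ = (1.496 × 10^8) / (2.8299 × 10^-8) = 5.2864 × 10^15 km.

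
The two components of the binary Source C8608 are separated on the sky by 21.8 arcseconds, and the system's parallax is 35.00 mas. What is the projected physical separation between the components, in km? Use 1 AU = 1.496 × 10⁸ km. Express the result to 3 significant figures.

d = 1/p = 1/0.03500″ = 28.571 pc.
At distance d (pc), an angle of θ arcsec spans θ·d AU: s = 21.8 × 28.571 = 622.85 AU.
= 622.85 × 1.496 × 10⁸ km = 9.3178 × 10^10 km.

9.32 × 10^10 km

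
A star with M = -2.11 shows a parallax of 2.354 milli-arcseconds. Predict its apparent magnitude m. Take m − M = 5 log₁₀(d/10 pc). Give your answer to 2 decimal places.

d = 1/p = 1/0.002354″ = 424.81 pc.
m − M = 5 log₁₀ d − 5 = 5 log₁₀(424.81) − 5 = 13.1410 − 5 = 8.1410.
m = M + (m − M) = -2.11 + 8.1410 = 6.03.

m = 6.03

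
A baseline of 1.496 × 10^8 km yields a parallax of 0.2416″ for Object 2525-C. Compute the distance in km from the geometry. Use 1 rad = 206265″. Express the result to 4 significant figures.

θ = 0.2416″ = 0.2416/206265 = 1.1713 × 10^-6 rad.
d = B/θ = (1.496 × 10^8) / (1.1713 × 10^-6) = 1.2772 × 10^14 km.

1.277 × 10^14 km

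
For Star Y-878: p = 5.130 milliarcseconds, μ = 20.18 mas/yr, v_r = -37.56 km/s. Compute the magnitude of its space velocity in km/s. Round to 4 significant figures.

41.93 km/s

d = 1/p = 1/0.005130″ = 194.93 pc.
μ = 20.18 mas/yr = 0.02018 ″/yr.
v_t = 4.740 μ d = 4.740 × 0.02018 × 194.93 = 18.646 km/s.
v = √(v_r² + v_t²) = √((-37.56)² + 18.646²) = √1758.43 = 41.934 km/s.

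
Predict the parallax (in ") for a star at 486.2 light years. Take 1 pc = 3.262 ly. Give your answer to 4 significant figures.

0.006709 "

d = 486.2 ly ÷ 3.262 = 149.05 pc.
p = 1/d = 1/149.05 = 0.0067092 arcsec.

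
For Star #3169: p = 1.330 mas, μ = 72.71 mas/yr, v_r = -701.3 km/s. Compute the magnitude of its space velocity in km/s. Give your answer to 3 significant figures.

748 km/s

d = 1/p = 1/0.001330″ = 751.88 pc.
μ = 72.71 mas/yr = 0.07271 ″/yr.
v_t = 4.740 μ d = 4.740 × 0.07271 × 751.88 = 259.13 km/s.
v = √(v_r² + v_t²) = √((-701.3)² + 259.13²) = √558970 = 747.64 km/s.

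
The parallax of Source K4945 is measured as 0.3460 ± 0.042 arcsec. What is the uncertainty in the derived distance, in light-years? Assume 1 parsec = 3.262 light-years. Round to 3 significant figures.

d = 1/p, so σ_d = σ_p / p².
σ_d = 0.0420 / (0.3460)² = 0.0420 / 0.11972 = 0.35082 pc = 0.35082 × 3.262 ly = 1.1444 ly.

1.14 ly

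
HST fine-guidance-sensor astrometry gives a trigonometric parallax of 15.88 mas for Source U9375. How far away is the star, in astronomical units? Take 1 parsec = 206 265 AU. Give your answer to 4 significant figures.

1.299 × 10^7 AU

p = 15.88 mas = 0.01588 arcsec.
d = 1/p = 1/0.01588 = 62.972 pc.
In AU: 62.972 × 206265 = 1.2989 × 10^7 AU.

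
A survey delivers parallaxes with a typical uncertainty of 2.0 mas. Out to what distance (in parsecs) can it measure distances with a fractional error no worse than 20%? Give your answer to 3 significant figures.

σ_d/d = σ_p/p, so the condition is σ_p/p ≤ 0.20, i.e. p ≥ σ_p/0.20.
p_min = 2.0/0.20 = 10 mas = 0.01 arcsec.
d_max = 1/p_min = 1/0.01 = 100 pc.

100 pc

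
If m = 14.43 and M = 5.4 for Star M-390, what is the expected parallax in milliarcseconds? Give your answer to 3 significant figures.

m − M = 14.43 − 5.4 = 9.03.
d = 10^((m−M)/5 + 1) = 10^2.806 = 639.73 pc.
p = 1/d = 1/639.73 = 0.0015632 arcsec = 1.5632 mas.

1.56 mas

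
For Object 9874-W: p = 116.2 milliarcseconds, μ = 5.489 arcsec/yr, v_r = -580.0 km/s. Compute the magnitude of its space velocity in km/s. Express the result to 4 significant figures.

621.7 km/s

d = 1/p = 1/0.1162″ = 8.6059 pc.
v_t = 4.740 μ d = 4.740 × 5.489 × 8.6059 = 223.91 km/s.
v = √(v_r² + v_t²) = √((-580.0)² + 223.91²) = √386536 = 621.72 km/s.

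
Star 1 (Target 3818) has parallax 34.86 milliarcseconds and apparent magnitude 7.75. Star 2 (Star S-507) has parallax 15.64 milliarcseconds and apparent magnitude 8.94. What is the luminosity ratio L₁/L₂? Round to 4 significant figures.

L₁/L₂ = 0.6023

d₁ = 1/p₁ = 1/0.03486″ = 28.686 pc; d₂ = 1/p₂ = 1/0.01564″ = 63.939 pc.
M₁ = m₁ − 5 log₁₀ d₁ + 5 = 7.75 − 7.2883 + 5 = 5.4617.
M₂ = 8.94 − 9.0288 + 5 = 4.9112.
L₁/L₂ = 10^(0.4(M₂ − M₁)) = 10^(0.4 × (-0.5505)) = 10^(-0.22020) = 0.60228.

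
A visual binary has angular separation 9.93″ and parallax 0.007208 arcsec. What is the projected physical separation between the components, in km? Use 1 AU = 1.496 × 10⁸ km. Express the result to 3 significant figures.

d = 1/p = 1/0.007208″ = 138.73 pc.
At distance d (pc), an angle of θ arcsec spans θ·d AU: s = 9.93 × 138.73 = 1377.6 AU.
= 1377.6 × 1.496 × 10⁸ km = 2.0609 × 10^11 km.

2.06 × 10^11 km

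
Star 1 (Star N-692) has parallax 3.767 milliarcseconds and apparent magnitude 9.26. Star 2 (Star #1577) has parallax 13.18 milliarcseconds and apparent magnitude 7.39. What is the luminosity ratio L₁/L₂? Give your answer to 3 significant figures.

d₁ = 1/p₁ = 1/0.003767″ = 265.46 pc; d₂ = 1/p₂ = 1/0.01318″ = 75.873 pc.
M₁ = m₁ − 5 log₁₀ d₁ + 5 = 9.26 − 12.1200 + 5 = 2.1400.
M₂ = 7.39 − 9.4004 + 5 = 2.9896.
L₁/L₂ = 10^(0.4(M₂ − M₁)) = 10^(0.4 × 0.8496) = 10^0.33984 = 2.187.

L₁/L₂ = 2.19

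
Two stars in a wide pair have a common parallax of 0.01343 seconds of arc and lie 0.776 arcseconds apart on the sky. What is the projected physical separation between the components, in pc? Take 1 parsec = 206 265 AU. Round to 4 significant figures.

d = 1/p = 1/0.01343″ = 74.46 pc.
At distance d (pc), an angle of θ arcsec spans θ·d AU: s = 0.776 × 74.46 = 57.781 AU.
= 57.781 / 206265 = 0.00028013 pc.

0.0002801 pc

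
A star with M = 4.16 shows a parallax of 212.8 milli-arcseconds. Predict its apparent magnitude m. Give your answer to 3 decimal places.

m = 2.520

d = 1/p = 1/0.2128″ = 4.6992 pc.
m − M = 5 log₁₀ d − 5 = 5 log₁₀(4.6992) − 5 = 3.3601 − 5 = -1.6399.
m = M + (m − M) = 4.16 + (-1.6399) = 2.520.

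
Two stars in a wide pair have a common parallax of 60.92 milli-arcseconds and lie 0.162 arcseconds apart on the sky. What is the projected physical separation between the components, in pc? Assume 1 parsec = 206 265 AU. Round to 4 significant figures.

1.289 × 10^-5 pc

d = 1/p = 1/0.06092″ = 16.415 pc.
At distance d (pc), an angle of θ arcsec spans θ·d AU: s = 0.162 × 16.415 = 2.6592 AU.
= 2.6592 / 206265 = 1.2892 × 10^-5 pc.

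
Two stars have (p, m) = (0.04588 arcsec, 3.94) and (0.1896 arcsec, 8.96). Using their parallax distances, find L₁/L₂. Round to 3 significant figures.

L₁/L₂ = 1740

d₁ = 1/p₁ = 1/0.04588″ = 21.796 pc; d₂ = 1/p₂ = 1/0.1896″ = 5.2743 pc.
M₁ = m₁ − 5 log₁₀ d₁ + 5 = 3.94 − 6.6919 + 5 = 2.2481.
M₂ = 8.96 − 3.6108 + 5 = 10.3492.
L₁/L₂ = 10^(0.4(M₂ − M₁)) = 10^(0.4 × 8.1011) = 10^3.24044 = 1739.6.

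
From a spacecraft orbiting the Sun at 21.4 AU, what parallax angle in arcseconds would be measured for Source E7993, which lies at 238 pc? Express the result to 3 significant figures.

p (arcsec) = B (AU) / d (pc).
p = 21.4 / 238 = 0.089916 arcsec.

0.0899 arcsec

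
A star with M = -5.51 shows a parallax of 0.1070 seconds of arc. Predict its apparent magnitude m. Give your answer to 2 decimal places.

d = 1/p = 1/0.1070″ = 9.3458 pc.
m − M = 5 log₁₀ d − 5 = 5 log₁₀(9.3458) − 5 = 4.8531 − 5 = -0.1469.
m = M + (m − M) = -5.51 + (-0.1469) = -5.66.

m = -5.66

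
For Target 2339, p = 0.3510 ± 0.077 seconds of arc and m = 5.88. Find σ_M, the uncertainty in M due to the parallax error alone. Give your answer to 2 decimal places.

M = m − 5 log₁₀ d + 5 = m + 5 log₁₀ p + 5, so ∂M/∂p = 5/(p ln 10).
σ_M = (5/ln 10) · (σ_p/p) = 2.1715 × 0.077/0.3510 = 2.1715 × 0.21937 = 0.47636.

σ_M = 0.48 mag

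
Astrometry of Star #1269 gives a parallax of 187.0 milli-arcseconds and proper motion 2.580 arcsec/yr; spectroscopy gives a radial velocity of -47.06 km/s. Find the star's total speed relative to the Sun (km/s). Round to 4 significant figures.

d = 1/p = 1/0.1870″ = 5.3476 pc.
v_t = 4.740 μ d = 4.740 × 2.580 × 5.3476 = 65.397 km/s.
v = √(v_r² + v_t²) = √((-47.06)² + 65.397²) = √6491.41 = 80.569 km/s.

80.57 km/s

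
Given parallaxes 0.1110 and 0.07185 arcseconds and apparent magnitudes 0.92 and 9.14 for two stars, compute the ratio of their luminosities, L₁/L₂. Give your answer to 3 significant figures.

d₁ = 1/p₁ = 1/0.1110″ = 9.009 pc; d₂ = 1/p₂ = 1/0.07185″ = 13.918 pc.
M₁ = m₁ − 5 log₁₀ d₁ + 5 = 0.92 − 4.7734 + 5 = 1.1466.
M₂ = 9.14 − 5.7179 + 5 = 8.4221.
L₁/L₂ = 10^(0.4(M₂ − M₁)) = 10^(0.4 × 7.2755) = 10^2.91020 = 813.2.

L₁/L₂ = 813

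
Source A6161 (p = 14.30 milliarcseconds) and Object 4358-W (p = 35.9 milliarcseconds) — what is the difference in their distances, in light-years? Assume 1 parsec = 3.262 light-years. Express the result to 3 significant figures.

137 ly

d_A = 1/0.01430″ = 69.93 pc; d_B = 1/0.03590″ = 27.855 pc.
|d_B − d_A| = |27.855 − 69.93| = 42.075 pc = 42.075 × 3.262 ly = 137.25 ly.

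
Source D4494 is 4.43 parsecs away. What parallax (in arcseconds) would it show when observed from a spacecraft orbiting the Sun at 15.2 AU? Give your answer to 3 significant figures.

p (arcsec) = B (AU) / d (pc).
p = 15.2 / 4.43 = 3.4312 arcsec.

3.43 arcsec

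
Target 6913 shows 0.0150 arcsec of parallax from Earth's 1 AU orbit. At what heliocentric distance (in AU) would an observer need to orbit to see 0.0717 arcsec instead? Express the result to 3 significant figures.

Parallax scales linearly with baseline: p ∝ B, so B = p_target / p_Earth × 1 AU.
B = 0.0717 / 0.0150 = 4.78 AU.

4.78 AU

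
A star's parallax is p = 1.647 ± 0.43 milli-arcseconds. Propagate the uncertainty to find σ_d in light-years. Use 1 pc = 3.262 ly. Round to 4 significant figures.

517.1 ly

d = 1/p, so σ_d = σ_p / p².
σ_d = 0.000430 / (0.001647)² = 0.000430 / 0.0000027126 = 158.52 pc = 158.52 × 3.262 ly = 517.09 ly.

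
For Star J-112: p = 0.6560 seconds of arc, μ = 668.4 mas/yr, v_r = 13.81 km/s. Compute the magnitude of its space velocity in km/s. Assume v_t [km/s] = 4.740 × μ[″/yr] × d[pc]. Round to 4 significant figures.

d = 1/p = 1/0.6560″ = 1.5244 pc.
μ = 668.4 mas/yr = 0.6684 ″/yr.
v_t = 4.740 μ d = 4.740 × 0.6684 × 1.5244 = 4.8296 km/s.
v = √(v_r² + v_t²) = √(13.81² + 4.8296²) = √214.041 = 14.63 km/s.

14.63 km/s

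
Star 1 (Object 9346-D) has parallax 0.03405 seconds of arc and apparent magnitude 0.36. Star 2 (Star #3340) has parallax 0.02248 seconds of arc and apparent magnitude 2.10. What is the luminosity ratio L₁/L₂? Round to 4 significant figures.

d₁ = 1/p₁ = 1/0.03405″ = 29.369 pc; d₂ = 1/p₂ = 1/0.02248″ = 44.484 pc.
M₁ = m₁ − 5 log₁₀ d₁ + 5 = 0.36 − 7.3394 + 5 = -1.9794.
M₂ = 2.10 − 8.2410 + 5 = -1.1410.
L₁/L₂ = 10^(0.4(M₂ − M₁)) = 10^(0.4 × 0.8384) = 10^0.33536 = 2.1645.

L₁/L₂ = 2.165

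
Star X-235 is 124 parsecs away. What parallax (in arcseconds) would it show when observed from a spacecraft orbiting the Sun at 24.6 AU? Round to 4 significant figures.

0.1984 arcsec

p (arcsec) = B (AU) / d (pc).
p = 24.6 / 124 = 0.19839 arcsec.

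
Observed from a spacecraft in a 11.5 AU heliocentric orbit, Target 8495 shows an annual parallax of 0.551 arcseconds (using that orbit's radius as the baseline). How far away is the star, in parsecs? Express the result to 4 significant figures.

20.87 pc

With baseline B (in AU) and parallax p (in arcsec), d = B/p parsecs.
d = 11.5 / 0.551 = 20.871 pc.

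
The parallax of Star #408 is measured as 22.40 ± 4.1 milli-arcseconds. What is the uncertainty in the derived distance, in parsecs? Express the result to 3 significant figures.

d = 1/p, so σ_d = σ_p / p².
σ_d = 0.00410 / (0.02240)² = 0.00410 / 0.00050176 = 8.1712 pc.

8.17 pc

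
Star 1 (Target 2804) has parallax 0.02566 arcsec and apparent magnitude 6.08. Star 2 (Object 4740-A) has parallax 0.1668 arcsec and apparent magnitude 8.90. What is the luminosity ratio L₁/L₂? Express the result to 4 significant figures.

d₁ = 1/p₁ = 1/0.02566″ = 38.971 pc; d₂ = 1/p₂ = 1/0.1668″ = 5.9952 pc.
M₁ = m₁ − 5 log₁₀ d₁ + 5 = 6.08 − 7.9537 + 5 = 3.1263.
M₂ = 8.90 − 3.8890 + 5 = 10.0110.
L₁/L₂ = 10^(0.4(M₂ − M₁)) = 10^(0.4 × 6.8847) = 10^2.75388 = 567.39.

L₁/L₂ = 567.4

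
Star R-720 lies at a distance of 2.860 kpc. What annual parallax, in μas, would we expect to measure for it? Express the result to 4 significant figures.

d = 2.860 kpc = 2860 pc.
p = 1/d = 1/2860 = 0.00034965 arcsec.
= 0.00034965 × 10⁶ = 349.65 μas.

349.7 μas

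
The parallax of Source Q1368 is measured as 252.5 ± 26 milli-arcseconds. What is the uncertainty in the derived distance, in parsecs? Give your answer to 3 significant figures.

0.408 pc

d = 1/p, so σ_d = σ_p / p².
σ_d = 0.0260 / (0.2525)² = 0.0260 / 0.063756 = 0.4078 pc.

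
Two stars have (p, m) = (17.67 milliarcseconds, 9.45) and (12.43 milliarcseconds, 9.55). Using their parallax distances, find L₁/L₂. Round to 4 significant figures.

d₁ = 1/p₁ = 1/0.01767″ = 56.593 pc; d₂ = 1/p₂ = 1/0.01243″ = 80.451 pc.
M₁ = m₁ − 5 log₁₀ d₁ + 5 = 9.45 − 8.7638 + 5 = 5.6862.
M₂ = 9.55 − 9.5277 + 5 = 5.0223.
L₁/L₂ = 10^(0.4(M₂ − M₁)) = 10^(0.4 × (-0.6639)) = 10^(-0.26556) = 0.54255.

L₁/L₂ = 0.5426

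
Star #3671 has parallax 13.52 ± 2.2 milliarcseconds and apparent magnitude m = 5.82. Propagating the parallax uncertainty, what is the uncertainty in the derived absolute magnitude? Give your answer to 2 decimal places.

M = m − 5 log₁₀ d + 5 = m + 5 log₁₀ p + 5, so ∂M/∂p = 5/(p ln 10).
σ_M = (5/ln 10) · (σ_p/p) = 2.1715 × 2.2/13.52 = 2.1715 × 0.16272 = 0.35335.

σ_M = 0.35 mag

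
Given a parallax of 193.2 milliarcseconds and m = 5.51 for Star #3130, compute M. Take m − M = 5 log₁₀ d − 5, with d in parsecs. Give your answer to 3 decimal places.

d = 1/p = 1/0.1932″ = 5.176 pc.
m − M = 5 log₁₀(5.176) − 5 = 3.5700 − 5 = -1.4300.
M = m − (m − M) = 5.51 − (-1.4300) = 6.940.

M = 6.940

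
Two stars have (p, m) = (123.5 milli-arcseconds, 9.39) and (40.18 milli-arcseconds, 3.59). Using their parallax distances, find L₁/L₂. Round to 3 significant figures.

L₁/L₂ = 0.000507

d₁ = 1/p₁ = 1/0.1235″ = 8.0972 pc; d₂ = 1/p₂ = 1/0.04018″ = 24.888 pc.
M₁ = m₁ − 5 log₁₀ d₁ + 5 = 9.39 − 4.5417 + 5 = 9.8483.
M₂ = 3.59 − 6.9799 + 5 = 1.6101.
L₁/L₂ = 10^(0.4(M₂ − M₁)) = 10^(0.4 × (-8.2382)) = 10^(-3.29528) = 0.00050666.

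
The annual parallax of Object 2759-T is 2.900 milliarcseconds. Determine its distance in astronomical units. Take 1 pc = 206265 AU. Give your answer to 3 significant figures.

p = 2.900 milliarcseconds = 0.002900 arcsec.
d = 1/p = 1/0.002900 = 344.83 pc.
In AU: 344.83 × 206265 = 7.1126 × 10^7 AU.

7.11 × 10^7 AU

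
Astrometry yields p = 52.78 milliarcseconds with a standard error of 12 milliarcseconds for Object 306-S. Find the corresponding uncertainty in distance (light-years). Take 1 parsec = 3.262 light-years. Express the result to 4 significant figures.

d = 1/p, so σ_d = σ_p / p².
σ_d = 0.0120 / (0.05278)² = 0.0120 / 0.0027857 = 4.3077 pc = 4.3077 × 3.262 ly = 14.052 ly.

14.05 ly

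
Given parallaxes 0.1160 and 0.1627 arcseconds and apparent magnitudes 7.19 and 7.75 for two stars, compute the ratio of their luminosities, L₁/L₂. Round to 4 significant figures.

L₁/L₂ = 3.295

d₁ = 1/p₁ = 1/0.1160″ = 8.6207 pc; d₂ = 1/p₂ = 1/0.1627″ = 6.1463 pc.
M₁ = m₁ − 5 log₁₀ d₁ + 5 = 7.19 − 4.6777 + 5 = 7.5123.
M₂ = 7.75 − 3.9431 + 5 = 8.8069.
L₁/L₂ = 10^(0.4(M₂ − M₁)) = 10^(0.4 × 1.2946) = 10^0.51784 = 3.2949.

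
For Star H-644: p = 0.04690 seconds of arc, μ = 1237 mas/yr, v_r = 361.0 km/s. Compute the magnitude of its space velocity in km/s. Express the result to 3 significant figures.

d = 1/p = 1/0.04690″ = 21.322 pc.
μ = 1237 mas/yr = 1.237 ″/yr.
v_t = 4.740 μ d = 4.740 × 1.237 × 21.322 = 125.02 km/s.
v = √(v_r² + v_t²) = √(361.0² + 125.02²) = √145951 = 382.04 km/s.

382 km/s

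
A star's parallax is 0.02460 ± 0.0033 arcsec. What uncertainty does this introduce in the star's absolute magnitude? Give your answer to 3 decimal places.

M = m − 5 log₁₀ d + 5 = m + 5 log₁₀ p + 5, so ∂M/∂p = 5/(p ln 10).
σ_M = (5/ln 10) · (σ_p/p) = 2.1715 × 0.0033/0.02460 = 2.1715 × 0.13415 = 0.29131.

σ_M = 0.291 mag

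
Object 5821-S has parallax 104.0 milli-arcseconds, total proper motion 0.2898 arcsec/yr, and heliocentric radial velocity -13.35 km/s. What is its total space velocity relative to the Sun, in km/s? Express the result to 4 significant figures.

d = 1/p = 1/0.1040″ = 9.6154 pc.
v_t = 4.740 μ d = 4.740 × 0.2898 × 9.6154 = 13.208 km/s.
v = √(v_r² + v_t²) = √((-13.35)² + 13.208²) = √352.674 = 18.78 km/s.

18.78 km/s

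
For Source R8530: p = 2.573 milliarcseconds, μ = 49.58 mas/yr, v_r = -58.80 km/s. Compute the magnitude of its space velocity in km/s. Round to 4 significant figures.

d = 1/p = 1/0.002573″ = 388.65 pc.
μ = 49.58 mas/yr = 0.04958 ″/yr.
v_t = 4.740 μ d = 4.740 × 0.04958 × 388.65 = 91.336 km/s.
v = √(v_r² + v_t²) = √((-58.80)² + 91.336²) = √11799.7 = 108.63 km/s.

108.6 km/s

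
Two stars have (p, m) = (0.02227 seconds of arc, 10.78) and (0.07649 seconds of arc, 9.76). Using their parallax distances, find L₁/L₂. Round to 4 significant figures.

d₁ = 1/p₁ = 1/0.02227″ = 44.903 pc; d₂ = 1/p₂ = 1/0.07649″ = 13.074 pc.
M₁ = m₁ − 5 log₁₀ d₁ + 5 = 10.78 − 8.2614 + 5 = 7.5186.
M₂ = 9.76 − 5.5820 + 5 = 9.1780.
L₁/L₂ = 10^(0.4(M₂ − M₁)) = 10^(0.4 × 1.6594) = 10^0.66376 = 4.6106.

L₁/L₂ = 4.611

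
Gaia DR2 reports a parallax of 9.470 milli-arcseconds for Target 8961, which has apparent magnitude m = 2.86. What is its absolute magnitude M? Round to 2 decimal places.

d = 1/p = 1/0.009470″ = 105.6 pc.
m − M = 5 log₁₀(105.6) − 5 = 10.1183 − 5 = 5.1183.
M = m − (m − M) = 2.86 − 5.1183 = -2.26.

M = -2.26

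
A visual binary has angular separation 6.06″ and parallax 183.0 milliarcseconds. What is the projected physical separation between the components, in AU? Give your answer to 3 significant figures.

d = 1/p = 1/0.1830″ = 5.4645 pc.
At distance d (pc), an angle of θ arcsec spans θ·d AU: s = 6.06 × 5.4645 = 33.115 AU.

33.1 AU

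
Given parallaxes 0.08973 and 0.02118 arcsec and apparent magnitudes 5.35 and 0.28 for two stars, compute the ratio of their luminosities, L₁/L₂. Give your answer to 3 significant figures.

d₁ = 1/p₁ = 1/0.08973″ = 11.145 pc; d₂ = 1/p₂ = 1/0.02118″ = 47.214 pc.
M₁ = m₁ − 5 log₁₀ d₁ + 5 = 5.35 − 5.2354 + 5 = 5.1146.
M₂ = 0.28 − 8.3704 + 5 = -3.0904.
L₁/L₂ = 10^(0.4(M₂ − M₁)) = 10^(0.4 × (-8.2050)) = 10^(-3.28200) = 0.0005224.

L₁/L₂ = 0.000522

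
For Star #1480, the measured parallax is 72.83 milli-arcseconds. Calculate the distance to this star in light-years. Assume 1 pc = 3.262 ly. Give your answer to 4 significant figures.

p = 72.83 milli-arcseconds = 0.07283 arcsec.
d = 1/p = 1/0.07283 = 13.731 pc.
In light-years: 13.731 × 3.262 = 44.791 ly.

44.79 light years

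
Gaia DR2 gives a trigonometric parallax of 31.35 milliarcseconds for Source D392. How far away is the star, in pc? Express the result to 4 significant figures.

31.90 pc

p = 31.35 milliarcseconds = 0.03135 arcsec.
d = 1/p = 1/0.03135 = 31.898 pc.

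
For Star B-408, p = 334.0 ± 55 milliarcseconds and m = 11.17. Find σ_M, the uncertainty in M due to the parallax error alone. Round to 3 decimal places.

σ_M = 0.358 mag

M = m − 5 log₁₀ d + 5 = m + 5 log₁₀ p + 5, so ∂M/∂p = 5/(p ln 10).
σ_M = (5/ln 10) · (σ_p/p) = 2.1715 × 55/334.0 = 2.1715 × 0.16467 = 0.35758.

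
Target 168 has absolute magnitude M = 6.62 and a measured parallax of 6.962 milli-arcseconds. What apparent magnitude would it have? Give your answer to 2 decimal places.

m = 12.41

d = 1/p = 1/0.006962″ = 143.64 pc.
m − M = 5 log₁₀ d − 5 = 5 log₁₀(143.64) − 5 = 10.7864 − 5 = 5.7864.
m = M + (m − M) = 6.62 + 5.7864 = 12.41.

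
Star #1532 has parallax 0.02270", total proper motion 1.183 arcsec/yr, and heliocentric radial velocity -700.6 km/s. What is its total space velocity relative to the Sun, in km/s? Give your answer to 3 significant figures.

743 km/s

d = 1/p = 1/0.02270″ = 44.053 pc.
v_t = 4.740 μ d = 4.740 × 1.183 × 44.053 = 247.02 km/s.
v = √(v_r² + v_t²) = √((-700.6)² + 247.02²) = √551859 = 742.87 km/s.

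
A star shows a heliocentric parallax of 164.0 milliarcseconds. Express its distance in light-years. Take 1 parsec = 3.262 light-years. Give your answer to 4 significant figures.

19.89 light years

p = 164.0 milliarcseconds = 0.1640 arcsec.
d = 1/p = 1/0.1640 = 6.0976 pc.
In light-years: 6.0976 × 3.262 = 19.89 ly.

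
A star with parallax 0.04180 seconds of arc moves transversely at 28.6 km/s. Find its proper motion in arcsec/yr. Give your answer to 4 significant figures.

0.2522 arcsec/yr

d = 1/p = 1/0.04180″ = 23.923 pc.
μ = v_t / (4.74 d) = 28.6 / (4.74 × 23.923) = 28.6 / 113.4 = 0.2522 ″/yr.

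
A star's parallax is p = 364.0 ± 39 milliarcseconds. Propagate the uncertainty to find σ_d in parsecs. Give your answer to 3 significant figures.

d = 1/p, so σ_d = σ_p / p².
σ_d = 0.0390 / (0.3640)² = 0.0390 / 0.1325 = 0.29434 pc.

0.294 pc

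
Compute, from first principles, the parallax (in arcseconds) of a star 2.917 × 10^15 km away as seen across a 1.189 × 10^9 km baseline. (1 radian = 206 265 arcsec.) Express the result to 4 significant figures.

0.08408 arcsec

θ ≈ B/d = (1.189 × 10^9) / (2.917 × 10^15) = 4.0761 × 10^-7 rad.
In arcseconds: 4.0761 × 10^-7 × 206265 = 0.084076″.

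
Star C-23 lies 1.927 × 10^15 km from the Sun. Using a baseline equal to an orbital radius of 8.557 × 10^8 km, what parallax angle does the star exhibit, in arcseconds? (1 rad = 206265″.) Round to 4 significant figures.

θ ≈ B/d = (8.557 × 10^8) / (1.927 × 10^15) = 4.4406 × 10^-7 rad.
In arcseconds: 4.4406 × 10^-7 × 206265 = 0.091594″.

0.09159 arcsec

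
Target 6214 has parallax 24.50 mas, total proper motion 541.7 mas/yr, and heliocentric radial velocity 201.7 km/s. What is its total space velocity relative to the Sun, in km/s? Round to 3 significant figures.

227 km/s

d = 1/p = 1/0.02450″ = 40.816 pc.
μ = 541.7 mas/yr = 0.5417 ″/yr.
v_t = 4.740 μ d = 4.740 × 0.5417 × 40.816 = 104.8 km/s.
v = √(v_r² + v_t²) = √(201.7² + 104.8²) = √51665.9 = 227.3 km/s.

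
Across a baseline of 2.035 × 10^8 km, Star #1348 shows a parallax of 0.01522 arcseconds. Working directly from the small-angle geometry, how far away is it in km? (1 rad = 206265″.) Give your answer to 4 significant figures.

2.758 × 10^15 km

θ = 0.01522″ = 0.01522/206265 = 7.3789 × 10^-8 rad.
d = B/θ = (2.035 × 10^8) / (7.3789 × 10^-8) = 2.7579 × 10^15 km.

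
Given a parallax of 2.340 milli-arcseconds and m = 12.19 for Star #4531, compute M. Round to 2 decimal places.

d = 1/p = 1/0.002340″ = 427.35 pc.
m − M = 5 log₁₀(427.35) − 5 = 13.1539 − 5 = 8.1539.
M = m − (m − M) = 12.19 − 8.1539 = 4.04.

M = 4.04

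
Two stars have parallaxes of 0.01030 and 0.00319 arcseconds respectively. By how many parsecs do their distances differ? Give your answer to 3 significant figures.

d_A = 1/0.01030″ = 97.087 pc; d_B = 1/0.003190″ = 313.48 pc.
|d_B − d_A| = |313.48 − 97.087| = 216.39 pc.

216 pc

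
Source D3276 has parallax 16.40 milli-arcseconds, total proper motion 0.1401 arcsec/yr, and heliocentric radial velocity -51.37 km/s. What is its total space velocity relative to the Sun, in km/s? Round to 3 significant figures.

d = 1/p = 1/0.01640″ = 60.976 pc.
v_t = 4.740 μ d = 4.740 × 0.1401 × 60.976 = 40.493 km/s.
v = √(v_r² + v_t²) = √((-51.37)² + 40.493²) = √4278.56 = 65.411 km/s.

65.4 km/s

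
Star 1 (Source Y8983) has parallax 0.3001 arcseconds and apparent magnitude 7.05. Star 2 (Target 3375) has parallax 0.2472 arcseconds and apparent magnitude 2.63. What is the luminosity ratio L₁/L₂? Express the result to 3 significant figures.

d₁ = 1/p₁ = 1/0.3001″ = 3.3322 pc; d₂ = 1/p₂ = 1/0.2472″ = 4.0453 pc.
M₁ = m₁ − 5 log₁₀ d₁ + 5 = 7.05 − 2.6137 + 5 = 9.4363.
M₂ = 2.63 − 3.0348 + 5 = 4.5952.
L₁/L₂ = 10^(0.4(M₂ − M₁)) = 10^(0.4 × (-4.8411)) = 10^(-1.93644) = 0.011576.

L₁/L₂ = 0.0116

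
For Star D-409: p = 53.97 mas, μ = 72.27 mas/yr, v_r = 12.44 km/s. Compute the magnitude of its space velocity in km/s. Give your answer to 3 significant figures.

d = 1/p = 1/0.05397″ = 18.529 pc.
μ = 72.27 mas/yr = 0.07227 ″/yr.
v_t = 4.740 μ d = 4.740 × 0.07227 × 18.529 = 6.3473 km/s.
v = √(v_r² + v_t²) = √(12.44² + 6.3473²) = √195.042 = 13.966 km/s.

14.0 km/s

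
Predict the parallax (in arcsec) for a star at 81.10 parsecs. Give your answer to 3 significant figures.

0.0123 arcsec

p = 1/d = 1/81.1 = 0.01233 arcsec.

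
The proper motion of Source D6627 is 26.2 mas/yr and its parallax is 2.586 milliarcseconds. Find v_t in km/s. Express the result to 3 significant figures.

48.0 km/s

d = 1/p = 1/0.002586″ = 386.7 pc.
μ = 26.2 mas/yr = 0.0262 ″/yr.
v_t = 4.74 × μ × d = 4.74 × 0.0262 × 386.7 = 48.023 km/s.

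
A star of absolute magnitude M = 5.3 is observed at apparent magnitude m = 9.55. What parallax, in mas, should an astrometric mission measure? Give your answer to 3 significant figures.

14.1 mas

m − M = 9.55 − 5.3 = 4.25.
d = 10^((m−M)/5 + 1) = 10^1.850 = 70.795 pc.
p = 1/d = 1/70.795 = 0.014125 arcsec = 14.125 mas.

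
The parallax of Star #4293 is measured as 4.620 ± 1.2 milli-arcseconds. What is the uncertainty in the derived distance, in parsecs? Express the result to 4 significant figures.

d = 1/p, so σ_d = σ_p / p².
σ_d = 0.00120 / (0.004620)² = 0.00120 / 0.000021344 = 56.222 pc.

56.22 pc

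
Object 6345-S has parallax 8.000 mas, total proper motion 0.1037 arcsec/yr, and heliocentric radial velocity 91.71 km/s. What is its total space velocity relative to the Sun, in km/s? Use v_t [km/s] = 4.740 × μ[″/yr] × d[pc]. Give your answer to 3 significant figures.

d = 1/p = 1/0.008000″ = 125 pc.
v_t = 4.740 μ d = 4.740 × 0.1037 × 125 = 61.442 km/s.
v = √(v_r² + v_t²) = √(91.71² + 61.442²) = √12185.8 = 110.39 km/s.

110 km/s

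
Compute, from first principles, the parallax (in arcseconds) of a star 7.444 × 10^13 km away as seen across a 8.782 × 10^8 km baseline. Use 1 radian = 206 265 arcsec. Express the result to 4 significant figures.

θ ≈ B/d = (8.782 × 10^8) / (7.444 × 10^13) = 1.1797 × 10^-5 rad.
In arcseconds: 1.1797 × 10^-5 × 206265 = 2.4333″.

2.433 arcsec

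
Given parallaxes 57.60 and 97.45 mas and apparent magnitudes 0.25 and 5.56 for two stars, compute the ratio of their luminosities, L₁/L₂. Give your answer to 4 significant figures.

d₁ = 1/p₁ = 1/0.05760″ = 17.361 pc; d₂ = 1/p₂ = 1/0.09745″ = 10.262 pc.
M₁ = m₁ − 5 log₁₀ d₁ + 5 = 0.25 − 6.1979 + 5 = -0.9479.
M₂ = 5.56 − 5.0562 + 5 = 5.5038.
L₁/L₂ = 10^(0.4(M₂ − M₁)) = 10^(0.4 × 6.4517) = 10^2.58068 = 380.79.

L₁/L₂ = 380.8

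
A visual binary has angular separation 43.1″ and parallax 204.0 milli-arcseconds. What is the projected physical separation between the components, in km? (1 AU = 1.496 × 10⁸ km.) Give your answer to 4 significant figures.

d = 1/p = 1/0.2040″ = 4.902 pc.
At distance d (pc), an angle of θ arcsec spans θ·d AU: s = 43.1 × 4.902 = 211.28 AU.
= 211.28 × 1.496 × 10⁸ km = 3.1607 × 10^10 km.

3.161 × 10^10 km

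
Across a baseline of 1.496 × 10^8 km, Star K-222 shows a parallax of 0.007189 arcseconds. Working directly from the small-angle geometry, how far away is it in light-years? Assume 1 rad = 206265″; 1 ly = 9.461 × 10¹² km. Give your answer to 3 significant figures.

θ = 0.007189″ = 0.007189/206265 = 3.4853 × 10^-8 rad.
d = B/θ = (1.496 × 10^8) / (3.4853 × 10^-8) = 4.2923 × 10^15 km = (4.2923 × 10^15) / (9.461 × 10^12) ly = 453.68 ly.

454 ly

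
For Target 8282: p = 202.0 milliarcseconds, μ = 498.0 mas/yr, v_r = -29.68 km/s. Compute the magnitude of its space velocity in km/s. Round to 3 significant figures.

31.9 km/s

d = 1/p = 1/0.2020″ = 4.9505 pc.
μ = 498.0 mas/yr = 0.4980 ″/yr.
v_t = 4.740 μ d = 4.740 × 0.4980 × 4.9505 = 11.686 km/s.
v = √(v_r² + v_t²) = √((-29.68)² + 11.686²) = √1017.46 = 31.898 km/s.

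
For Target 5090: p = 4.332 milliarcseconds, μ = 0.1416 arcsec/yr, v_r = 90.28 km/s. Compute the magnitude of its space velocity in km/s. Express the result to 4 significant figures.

d = 1/p = 1/0.004332″ = 230.84 pc.
v_t = 4.740 μ d = 4.740 × 0.1416 × 230.84 = 154.94 km/s.
v = √(v_r² + v_t²) = √(90.28² + 154.94²) = √32156.9 = 179.32 km/s.

179.3 km/s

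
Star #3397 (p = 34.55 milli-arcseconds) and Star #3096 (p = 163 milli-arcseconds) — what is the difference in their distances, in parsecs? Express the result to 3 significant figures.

22.8 pc

d_A = 1/0.03455″ = 28.944 pc; d_B = 1/0.1630″ = 6.135 pc.
|d_B − d_A| = |6.135 − 28.944| = 22.809 pc.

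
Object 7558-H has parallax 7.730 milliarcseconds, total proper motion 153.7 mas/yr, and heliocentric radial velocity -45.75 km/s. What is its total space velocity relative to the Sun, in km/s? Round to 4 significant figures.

d = 1/p = 1/0.007730″ = 129.37 pc.
μ = 153.7 mas/yr = 0.1537 ″/yr.
v_t = 4.740 μ d = 4.740 × 0.1537 × 129.37 = 94.251 km/s.
v = √(v_r² + v_t²) = √((-45.75)² + 94.251²) = √10976.3 = 104.77 km/s.

104.8 km/s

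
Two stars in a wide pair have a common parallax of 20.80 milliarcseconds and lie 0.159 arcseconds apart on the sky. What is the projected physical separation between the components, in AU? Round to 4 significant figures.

7.644 AU

d = 1/p = 1/0.02080″ = 48.077 pc.
At distance d (pc), an angle of θ arcsec spans θ·d AU: s = 0.159 × 48.077 = 7.6442 AU.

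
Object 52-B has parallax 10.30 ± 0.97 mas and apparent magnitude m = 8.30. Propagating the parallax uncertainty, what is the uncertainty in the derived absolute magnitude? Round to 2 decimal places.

σ_M = 0.20 mag

M = m − 5 log₁₀ d + 5 = m + 5 log₁₀ p + 5, so ∂M/∂p = 5/(p ln 10).
σ_M = (5/ln 10) · (σ_p/p) = 2.1715 × 0.97/10.30 = 2.1715 × 0.094175 = 0.2045.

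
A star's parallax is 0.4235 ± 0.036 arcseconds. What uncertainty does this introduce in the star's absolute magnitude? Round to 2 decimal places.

M = m − 5 log₁₀ d + 5 = m + 5 log₁₀ p + 5, so ∂M/∂p = 5/(p ln 10).
σ_M = (5/ln 10) · (σ_p/p) = 2.1715 × 0.036/0.4235 = 2.1715 × 0.085006 = 0.18459.

σ_M = 0.18 mag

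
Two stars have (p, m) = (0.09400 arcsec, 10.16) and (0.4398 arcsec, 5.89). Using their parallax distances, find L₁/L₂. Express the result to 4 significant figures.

d₁ = 1/p₁ = 1/0.09400″ = 10.638 pc; d₂ = 1/p₂ = 1/0.4398″ = 2.2738 pc.
M₁ = m₁ − 5 log₁₀ d₁ + 5 = 10.16 − 5.1343 + 5 = 10.0257.
M₂ = 5.89 − 1.7838 + 5 = 9.1062.
L₁/L₂ = 10^(0.4(M₂ − M₁)) = 10^(0.4 × (-0.9195)) = 10^(-0.36780) = 0.42875.

L₁/L₂ = 0.4288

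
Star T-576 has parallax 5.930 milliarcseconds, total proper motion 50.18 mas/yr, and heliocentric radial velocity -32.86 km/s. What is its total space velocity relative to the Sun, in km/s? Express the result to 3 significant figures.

51.9 km/s

d = 1/p = 1/0.005930″ = 168.63 pc.
μ = 50.18 mas/yr = 0.05018 ″/yr.
v_t = 4.740 μ d = 4.740 × 0.05018 × 168.63 = 40.109 km/s.
v = √(v_r² + v_t²) = √((-32.86)² + 40.109²) = √2688.51 = 51.851 km/s.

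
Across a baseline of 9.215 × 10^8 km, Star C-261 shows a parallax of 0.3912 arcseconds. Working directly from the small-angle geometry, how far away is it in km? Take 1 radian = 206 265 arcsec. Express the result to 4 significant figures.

4.859 × 10^14 km

θ = 0.3912″ = 0.3912/206265 = 1.8966 × 10^-6 rad.
d = B/θ = (9.215 × 10^8) / (1.8966 × 10^-6) = 4.8587 × 10^14 km.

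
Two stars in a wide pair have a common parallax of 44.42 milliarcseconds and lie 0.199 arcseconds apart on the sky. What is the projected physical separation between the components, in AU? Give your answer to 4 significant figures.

4.480 AU

d = 1/p = 1/0.04442″ = 22.512 pc.
At distance d (pc), an angle of θ arcsec spans θ·d AU: s = 0.199 × 22.512 = 4.4799 AU.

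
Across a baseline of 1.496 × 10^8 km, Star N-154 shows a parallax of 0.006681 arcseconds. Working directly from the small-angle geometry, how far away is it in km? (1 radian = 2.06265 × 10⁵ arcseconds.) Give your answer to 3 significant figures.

4.62 × 10^15 km

θ = 0.006681″ = 0.006681/206265 = 3.2390 × 10^-8 rad.
d = B/θ = (1.496 × 10^8) / (3.2390 × 10^-8) = 4.6187 × 10^15 km.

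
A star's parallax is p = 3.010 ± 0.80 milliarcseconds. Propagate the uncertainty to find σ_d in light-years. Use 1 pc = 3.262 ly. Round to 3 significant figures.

d = 1/p, so σ_d = σ_p / p².
σ_d = 0.000800 / (0.003010)² = 0.000800 / 0.0000090601 = 88.299 pc = 88.299 × 3.262 ly = 288.03 ly.

288 ly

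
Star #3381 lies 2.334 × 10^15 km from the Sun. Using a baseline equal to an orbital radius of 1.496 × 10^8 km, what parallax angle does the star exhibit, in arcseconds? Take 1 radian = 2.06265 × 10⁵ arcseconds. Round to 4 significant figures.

θ ≈ B/d = (1.496 × 10^8) / (2.334 × 10^15) = 6.4096 × 10^-8 rad.
In arcseconds: 6.4096 × 10^-8 × 206265 = 0.013221″.

0.01322 arcsec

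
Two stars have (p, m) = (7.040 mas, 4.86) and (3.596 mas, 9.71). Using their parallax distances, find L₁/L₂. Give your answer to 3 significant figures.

d₁ = 1/p₁ = 1/0.007040″ = 142.05 pc; d₂ = 1/p₂ = 1/0.003596″ = 278.09 pc.
M₁ = m₁ − 5 log₁₀ d₁ + 5 = 4.86 − 10.7622 + 5 = -0.9022.
M₂ = 9.71 − 12.2209 + 5 = 2.4891.
L₁/L₂ = 10^(0.4(M₂ − M₁)) = 10^(0.4 × 3.3913) = 10^1.35652 = 22.726.

L₁/L₂ = 22.7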